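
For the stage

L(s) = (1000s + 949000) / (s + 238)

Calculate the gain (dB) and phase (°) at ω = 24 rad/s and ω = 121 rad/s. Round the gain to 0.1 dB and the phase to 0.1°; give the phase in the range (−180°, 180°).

ω = 24: 72.0 dB, -4.3°; ω = 121: 71.1 dB, -19.7°

Substitute s = j24:
Numerator: 1000(j24) + 949000 = 949000 + j24000
Denominator: (j24) + 238 = 238 + j24
|N| = √(949000² + 24000²) ≈ 9.493e+05, ∠N ≈ 1.45°
|D| = √(238² + 24²) ≈ 239.21, ∠D ≈ 5.76°
|L| = 9.493e+05 / 239.21 ≈ 3968.5
Gain = 20 log₁₀(3968.5) ≈ 71.97 dB
∠L = 1.45° − 5.76° = -4.31°

Substitute s = j121:
Numerator: 1000(j121) + 949000 = 949000 + j121000
Denominator: (j121) + 238 = 238 + j121
|N| = √(949000² + 121000²) ≈ 9.5668e+05, ∠N ≈ 7.27°
|D| = √(238² + 121²) ≈ 266.99, ∠D ≈ 26.95°
|L| = 9.5668e+05 / 266.99 ≈ 3583.2
Gain = 20 log₁₀(3583.2) ≈ 71.09 dB
∠L = 7.27° − 26.95° = -19.68°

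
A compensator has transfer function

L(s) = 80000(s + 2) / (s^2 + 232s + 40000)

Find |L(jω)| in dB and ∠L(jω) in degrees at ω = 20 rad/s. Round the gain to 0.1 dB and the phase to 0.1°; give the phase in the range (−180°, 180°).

32.1 dB, 77.6°

At s = jω = j20:
zero (s+2): 2 + j20 → |·| = √(2²+20²) = √404 ≈ 20.1, ∠ = arctan(20/2) ≈ 84.29°
quadratic: (j20)² + 232·j20 + 40000 = 39600 + j4640 → |·| ≈ 39871, ∠ ≈ 6.68°
|L| = 80000 · 20.1 / 39871 ≈ 40.33
Gain = 20 log₁₀(40.33) ≈ 32.11 dB
∠L = 84.29° − 6.68° = 77.61°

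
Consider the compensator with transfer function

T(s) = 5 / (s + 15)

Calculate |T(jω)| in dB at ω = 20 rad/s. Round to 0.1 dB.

-14.0 dB

At s = jω = j20:
pole (s+15): 15 + j20 → |·| = √(15²+20²) = √625 ≈ 25, ∠ = arctan(20/15) ≈ 53.13°
|T| = 5 / 25 ≈ 0.2
Gain = 20 log₁₀(0.2) ≈ -13.98 dB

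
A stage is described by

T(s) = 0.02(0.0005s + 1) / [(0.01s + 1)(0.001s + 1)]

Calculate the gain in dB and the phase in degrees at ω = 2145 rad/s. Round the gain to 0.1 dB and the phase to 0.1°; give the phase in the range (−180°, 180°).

-64.8 dB, -105.3°

At ω = 2145 rad/s:
zero (1 + j2145·0.0005) = 1 + j1.0725 → |·| ≈ 1.4664, ∠ ≈ 47.00°
pole (1 + j2145·0.01) = 1 + j21.45 → |·| ≈ 21.473, ∠ ≈ 87.33°
pole (1 + j2145·0.001) = 1 + j2.145 → |·| ≈ 2.3666, ∠ ≈ 65.01°
|T| = 0.02 · 1.4664 / (21.473 · 2.3666) ≈ 0.00057712
Gain = 20 log₁₀(0.00057712) ≈ -64.77 dB
∠T = (47.00°) − (87.33° + 65.01°) = -105.34°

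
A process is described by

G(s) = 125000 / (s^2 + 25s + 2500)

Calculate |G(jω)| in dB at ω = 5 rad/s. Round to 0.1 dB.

34.1 dB

At s = jω = j5:
quadratic: (j5)² + 25·j5 + 2500 = 2475 + j125 → |·| ≈ 2478.2, ∠ ≈ 2.89°
|G| = 125000 / 2478.2 ≈ 50.44
Gain = 20 log₁₀(50.44) ≈ 34.06 dB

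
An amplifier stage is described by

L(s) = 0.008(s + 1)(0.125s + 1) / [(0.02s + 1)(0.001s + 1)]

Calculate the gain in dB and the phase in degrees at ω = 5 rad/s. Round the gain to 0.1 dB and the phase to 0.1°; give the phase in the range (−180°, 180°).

-26.4 dB, 104.7°

At ω = 5 rad/s:
zero (1 + j5·1) = 1 + j5 → |·| ≈ 5.099, ∠ ≈ 78.69°
zero (1 + j5·0.125) = 1 + j0.625 → |·| ≈ 1.1792, ∠ ≈ 32.01°
pole (1 + j5·0.02) = 1 + j0.1 → |·| ≈ 1.005, ∠ ≈ 5.71°
pole (1 + j5·0.001) = 1 + j0.005 → |·| ≈ 1, ∠ ≈ 0.29°
|L| = 0.008 · 5.099 · 1.1792 / (1.005 · 1) ≈ 0.047863
Gain = 20 log₁₀(0.047863) ≈ -26.40 dB
∠L = (78.69° + 32.01°) − (5.71° + 0.29°) = 104.70°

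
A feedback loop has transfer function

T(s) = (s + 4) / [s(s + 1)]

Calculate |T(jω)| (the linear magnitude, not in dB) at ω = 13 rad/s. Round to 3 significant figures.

At s = jω = j13:
zero (s+4): 4 + j13 → |·| = √(4²+13²) = √185 ≈ 13.601, ∠ = arctan(13/4) ≈ 72.90°
pole (s+1): 1 + j13 → |·| = √(1²+13²) = √170 ≈ 13.038, ∠ = arctan(13/1) ≈ 85.60°
pole at origin: |s| = 13, ∠ = 90.00° (in denominator)
|T| = 1 · 13.601 / 169.49 ≈ 0.080247

0.0802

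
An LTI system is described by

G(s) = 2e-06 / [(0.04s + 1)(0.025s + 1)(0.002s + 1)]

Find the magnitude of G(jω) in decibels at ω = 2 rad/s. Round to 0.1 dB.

-114.0 dB

At ω = 2 rad/s:
pole (1 + j2·0.04) = 1 + j0.08 → |·| ≈ 1.0032, ∠ ≈ 4.57°
pole (1 + j2·0.025) = 1 + j0.05 → |·| ≈ 1.0012, ∠ ≈ 2.86°
pole (1 + j2·0.002) = 1 + j0.004 → |·| ≈ 1, ∠ ≈ 0.23°
|G| = 2e-06 · 1 / (1.0032 · 1.0012 · 1) ≈ 1.9912e-06
Gain = 20 log₁₀(1.9912e-06) ≈ -114.02 dB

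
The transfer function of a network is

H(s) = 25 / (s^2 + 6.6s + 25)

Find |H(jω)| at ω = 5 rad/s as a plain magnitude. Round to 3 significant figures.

At s = jω = j5:
quadratic: (j5)² + 6.6·j5 + 25 = 0 + j33 → |·| ≈ 33, ∠ ≈ 90.00°
|H| = 25 / 33 ≈ 0.75758

0.758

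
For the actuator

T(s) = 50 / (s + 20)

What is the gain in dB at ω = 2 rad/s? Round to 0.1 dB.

7.9 dB

Substitute s = j2:
Numerator: 50 = 50 + j0
Denominator: (j2) + 20 = 20 + j2
|N| = √(50² + 0²) ≈ 50, ∠N ≈ 0.00°
|D| = √(20² + 2²) ≈ 20.1, ∠D ≈ 5.71°
|T| = 50 / 20.1 ≈ 2.4876
Gain = 20 log₁₀(2.4876) ≈ 7.92 dB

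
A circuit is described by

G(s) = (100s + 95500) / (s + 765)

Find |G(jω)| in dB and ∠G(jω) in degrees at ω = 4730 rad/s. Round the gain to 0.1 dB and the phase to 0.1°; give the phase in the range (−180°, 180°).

40.1 dB, -2.2°

Substitute s = j4730:
Numerator: 100(j4730) + 95500 = 95500 + j473000
Denominator: (j4730) + 765 = 765 + j4730
|N| = √(95500² + 473000²) ≈ 4.8254e+05, ∠N ≈ 78.59°
|D| = √(765² + 4730²) ≈ 4791.5, ∠D ≈ 80.81°
|G| = 4.8254e+05 / 4791.5 ≈ 100.71
Gain = 20 log₁₀(100.71) ≈ 40.06 dB
∠G = 78.59° − 80.81° = -2.22°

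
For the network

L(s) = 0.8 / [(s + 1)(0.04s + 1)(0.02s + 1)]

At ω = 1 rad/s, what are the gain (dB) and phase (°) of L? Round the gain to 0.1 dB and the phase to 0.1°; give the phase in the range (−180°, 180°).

-5.0 dB, -48.4°

At ω = 1 rad/s:
pole (1 + j1·1) = 1 + j1 → |·| ≈ 1.4142, ∠ ≈ 45.00°
pole (1 + j1·0.04) = 1 + j0.04 → |·| ≈ 1.0008, ∠ ≈ 2.29°
pole (1 + j1·0.02) = 1 + j0.02 → |·| ≈ 1.0002, ∠ ≈ 1.15°
|L| = 0.8 · 1 / (1.4142 · 1.0008 · 1.0002) ≈ 0.56513
Gain = 20 log₁₀(0.56513) ≈ -4.96 dB
∠L = (0°) − (45.00° + 2.29° + 1.15°) = -48.44°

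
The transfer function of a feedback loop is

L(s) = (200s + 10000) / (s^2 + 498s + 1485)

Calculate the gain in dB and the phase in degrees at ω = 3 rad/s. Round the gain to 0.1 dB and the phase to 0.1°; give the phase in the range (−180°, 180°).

Substitute s = j3:
Numerator: 200(j3) + 10000 = 10000 + j600
Denominator: (j3)^2 + 498(j3) + 1485 = 1476 + j1494
|N| = √(10000² + 600²) ≈ 10018, ∠N ≈ 3.43°
|D| = √(1476² + 1494²) ≈ 2100.1, ∠D ≈ 45.35°
|L| = 10018 / 2100.1 ≈ 4.7702
Gain = 20 log₁₀(4.7702) ≈ 13.57 dB
∠L = 3.43° − 45.35° = -41.92°

13.6 dB, -41.9°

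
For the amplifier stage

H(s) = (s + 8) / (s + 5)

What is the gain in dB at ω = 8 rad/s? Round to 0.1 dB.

1.6 dB

Substitute s = j8:
Numerator: (j8) + 8 = 8 + j8
Denominator: (j8) + 5 = 5 + j8
|N| = √(8² + 8²) ≈ 11.314, ∠N ≈ 45.00°
|D| = √(5² + 8²) ≈ 9.434, ∠D ≈ 57.99°
|H| = 11.314 / 9.434 ≈ 1.1993
Gain = 20 log₁₀(1.1993) ≈ 1.58 dB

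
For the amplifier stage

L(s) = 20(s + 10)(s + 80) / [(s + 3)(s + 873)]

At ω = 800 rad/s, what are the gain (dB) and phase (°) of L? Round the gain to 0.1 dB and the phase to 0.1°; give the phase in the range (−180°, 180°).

22.7 dB, 41.3°

At s = jω = j800:
zero (s+10): 10 + j800 → |·| = √(10²+800²) = √640100 ≈ 800.06, ∠ = arctan(800/10) ≈ 89.28°
zero (s+80): 80 + j800 → |·| = √(80²+800²) = √646400 ≈ 803.99, ∠ = arctan(800/80) ≈ 84.29°
pole (s+3): 3 + j800 → |·| = √(3²+800²) = √640009 ≈ 800.01, ∠ = arctan(800/3) ≈ 89.79°
pole (s+873): 873 + j800 → |·| = √(873²+800²) = √1402129 ≈ 1184.1, ∠ = arctan(800/873) ≈ 42.50°
|L| = 20 · 6.4324e+05 / 9.4729e+05 ≈ 13.581
Gain = 20 log₁₀(13.581) ≈ 22.66 dB
∠L = 173.57° − 132.29° = 41.28°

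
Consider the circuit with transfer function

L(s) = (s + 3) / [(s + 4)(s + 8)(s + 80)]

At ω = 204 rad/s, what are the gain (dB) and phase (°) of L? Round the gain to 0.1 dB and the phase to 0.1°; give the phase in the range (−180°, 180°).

At s = jω = j204:
zero (s+3): 3 + j204 → |·| = √(3²+204²) = √41625 ≈ 204.02, ∠ = arctan(204/3) ≈ 89.16°
pole (s+4): 4 + j204 → |·| = √(4²+204²) = √41632 ≈ 204.04, ∠ = arctan(204/4) ≈ 88.88°
pole (s+8): 8 + j204 → |·| = √(8²+204²) = √41680 ≈ 204.16, ∠ = arctan(204/8) ≈ 87.75°
pole (s+80): 80 + j204 → |·| = √(80²+204²) = √48016 ≈ 219.13, ∠ = arctan(204/80) ≈ 68.59°
|L| = 1 · 204.02 / 9.1283e+06 ≈ 2.235e-05
Gain = 20 log₁₀(2.235e-05) ≈ -93.01 dB
∠L = 89.16° − 245.22° = -156.06°

-93.0 dB, -156.1°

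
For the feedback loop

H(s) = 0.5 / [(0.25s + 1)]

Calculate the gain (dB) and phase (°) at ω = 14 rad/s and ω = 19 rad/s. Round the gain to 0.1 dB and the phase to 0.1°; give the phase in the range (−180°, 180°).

At ω = 14 rad/s:
pole (1 + j14·0.25) = 1 + j3.5 → |·| ≈ 3.6401, ∠ ≈ 74.05°
|H| = 0.5 · 1 / (3.6401) ≈ 0.13736
Gain = 20 log₁₀(0.13736) ≈ -17.24 dB
∠H = (0°) − (74.05°) = -74.05°

At ω = 19 rad/s:
pole (1 + j19·0.25) = 1 + j4.75 → |·| ≈ 4.8541, ∠ ≈ 78.11°
|H| = 0.5 · 1 / (4.8541) ≈ 0.10301
Gain = 20 log₁₀(0.10301) ≈ -19.74 dB
∠H = (0°) − (78.11°) = -78.11°

ω = 14: -17.2 dB, -74.1°; ω = 19: -19.7 dB, -78.1°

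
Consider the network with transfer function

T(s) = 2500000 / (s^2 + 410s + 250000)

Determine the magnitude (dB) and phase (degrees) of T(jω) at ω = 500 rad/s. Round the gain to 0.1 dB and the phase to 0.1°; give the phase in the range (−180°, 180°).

21.7 dB, -90.0°

At s = jω = j500:
quadratic: (j500)² + 410·j500 + 250000 = 0 + j205000 → |·| ≈ 2.05e+05, ∠ ≈ 90.00°
|T| = 2500000 / 2.05e+05 ≈ 12.195
Gain = 20 log₁₀(12.195) ≈ 21.72 dB
∠T = 0.00° − 90.00° = -90.00°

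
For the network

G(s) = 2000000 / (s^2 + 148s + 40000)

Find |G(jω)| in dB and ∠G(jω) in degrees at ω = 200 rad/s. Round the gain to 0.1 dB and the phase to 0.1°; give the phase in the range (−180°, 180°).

36.6 dB, -90.0°

At s = jω = j200:
quadratic: (j200)² + 148·j200 + 40000 = 0 + j29600 → |·| ≈ 29600, ∠ ≈ 90.00°
|G| = 2000000 / 29600 ≈ 67.568
Gain = 20 log₁₀(67.568) ≈ 36.59 dB
∠G = 0.00° − 90.00° = -90.00°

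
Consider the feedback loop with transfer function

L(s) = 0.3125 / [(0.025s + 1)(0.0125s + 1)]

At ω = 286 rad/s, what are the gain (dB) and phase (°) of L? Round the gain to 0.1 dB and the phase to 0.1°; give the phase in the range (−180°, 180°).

-38.7 dB, -156.4°

At ω = 286 rad/s:
pole (1 + j286·0.025) = 1 + j7.15 → |·| ≈ 7.2196, ∠ ≈ 82.04°
pole (1 + j286·0.0125) = 1 + j3.575 → |·| ≈ 3.7122, ∠ ≈ 74.37°
|L| = 0.3125 · 1 / (7.2196 · 3.7122) ≈ 0.01166
Gain = 20 log₁₀(0.01166) ≈ -38.67 dB
∠L = (0°) − (82.04° + 74.37°) = -156.41°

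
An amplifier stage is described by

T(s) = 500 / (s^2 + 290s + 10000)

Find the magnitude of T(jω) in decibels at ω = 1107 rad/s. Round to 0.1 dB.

-68.0 dB

Substitute s = j1107:
Numerator: 500 = 500 + j0
Denominator: (j1107)^2 + 290(j1107) + 10000 = -1215449 + j321030
|N| = √(500² + 0²) ≈ 500, ∠N ≈ 0.00°
|D| = √(1215449² + 321030²) ≈ 1.2571e+06, ∠D ≈ 165.20°
|T| = 500 / 1.2571e+06 ≈ 0.00039774
Gain = 20 log₁₀(0.00039774) ≈ -68.01 dB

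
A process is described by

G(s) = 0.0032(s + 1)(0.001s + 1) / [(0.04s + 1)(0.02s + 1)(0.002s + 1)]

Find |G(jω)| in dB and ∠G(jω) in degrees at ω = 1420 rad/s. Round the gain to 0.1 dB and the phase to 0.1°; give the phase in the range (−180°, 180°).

-55.8 dB, -102.8°

At ω = 1420 rad/s:
zero (1 + j1420·1) = 1 + j1420 → |·| ≈ 1420, ∠ ≈ 89.96°
zero (1 + j1420·0.001) = 1 + j1.42 → |·| ≈ 1.7368, ∠ ≈ 54.85°
pole (1 + j1420·0.04) = 1 + j56.8 → |·| ≈ 56.809, ∠ ≈ 88.99°
pole (1 + j1420·0.02) = 1 + j28.4 → |·| ≈ 28.418, ∠ ≈ 87.98°
pole (1 + j1420·0.002) = 1 + j2.84 → |·| ≈ 3.0109, ∠ ≈ 70.60°
|G| = 0.0032 · 1420 · 1.7368 / (56.809 · 28.418 · 3.0109) ≈ 0.0016236
Gain = 20 log₁₀(0.0016236) ≈ -55.79 dB
∠G = (89.96° + 54.85°) − (88.99° + 87.98° + 70.60°) = -102.76°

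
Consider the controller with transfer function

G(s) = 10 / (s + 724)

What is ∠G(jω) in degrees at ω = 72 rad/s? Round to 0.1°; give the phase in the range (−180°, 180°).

At s = jω = j72:
pole (s+724): 724 + j72 → |·| = √(724²+72²) = √529360 ≈ 727.57, ∠ = arctan(72/724) ≈ 5.68°
∠G = 0.00° − 5.68° = -5.68°

-5.7°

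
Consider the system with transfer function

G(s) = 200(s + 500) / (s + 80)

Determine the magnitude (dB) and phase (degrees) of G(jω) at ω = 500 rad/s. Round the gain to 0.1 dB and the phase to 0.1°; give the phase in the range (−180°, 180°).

48.9 dB, -35.9°

At s = jω = j500:
zero (s+500): 500 + j500 → |·| = √(500²+500²) = √500000 ≈ 707.11, ∠ = arctan(500/500) ≈ 45.00°
pole (s+80): 80 + j500 → |·| = √(80²+500²) = √256400 ≈ 506.36, ∠ = arctan(500/80) ≈ 80.91°
|G| = 200 · 707.11 / 506.36 ≈ 279.29
Gain = 20 log₁₀(279.29) ≈ 48.92 dB
∠G = 45.00° − 80.91° = -35.91°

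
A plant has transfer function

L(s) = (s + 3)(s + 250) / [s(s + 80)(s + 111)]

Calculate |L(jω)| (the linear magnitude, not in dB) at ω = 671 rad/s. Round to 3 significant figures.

At s = jω = j671:
zero (s+3): 3 + j671 → |·| = √(3²+671²) = √450250 ≈ 671.01, ∠ = arctan(671/3) ≈ 89.74°
zero (s+250): 250 + j671 → |·| = √(250²+671²) = √512741 ≈ 716.06, ∠ = arctan(671/250) ≈ 69.57°
pole (s+80): 80 + j671 → |·| = √(80²+671²) = √456641 ≈ 675.75, ∠ = arctan(671/80) ≈ 83.20°
pole (s+111): 111 + j671 → |·| = √(111²+671²) = √462562 ≈ 680.12, ∠ = arctan(671/111) ≈ 80.61°
pole at origin: |s| = 671, ∠ = 90.00° (in denominator)
|L| = 1 · 4.8048e+05 / 3.0839e+08 ≈ 0.001558

0.00156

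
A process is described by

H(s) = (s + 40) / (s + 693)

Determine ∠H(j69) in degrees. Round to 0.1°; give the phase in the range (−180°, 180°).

54.2°

Substitute s = j69:
Numerator: (j69) + 40 = 40 + j69
Denominator: (j69) + 693 = 693 + j69
|N| = √(40² + 69²) ≈ 79.756, ∠N ≈ 59.90°
|D| = √(693² + 69²) ≈ 696.43, ∠D ≈ 5.69°
∠H = 59.90° − 5.69° = 54.21°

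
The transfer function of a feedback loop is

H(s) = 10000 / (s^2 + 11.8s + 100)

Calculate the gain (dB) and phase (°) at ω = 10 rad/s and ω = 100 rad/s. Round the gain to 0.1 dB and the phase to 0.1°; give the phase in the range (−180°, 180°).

At s = jω = j10:
quadratic: (j10)² + 11.8·j10 + 100 = 0 + j118 → |·| ≈ 118, ∠ ≈ 90.00°
|H| = 10000 / 118 ≈ 84.746
Gain = 20 log₁₀(84.746) ≈ 38.56 dB
∠H = 0.00° − 90.00° = -90.00°

At s = jω = j100:
quadratic: (j100)² + 11.8·j100 + 100 = -9900 + j1180 → |·| ≈ 9970.1, ∠ ≈ 173.20°
|H| = 10000 / 9970.1 ≈ 1.003
Gain = 20 log₁₀(1.003) ≈ 0.03 dB
∠H = 0.00° − 173.20° = -173.20°

ω = 10: 38.6 dB, -90.0°; ω = 100: 0.0 dB, -173.2°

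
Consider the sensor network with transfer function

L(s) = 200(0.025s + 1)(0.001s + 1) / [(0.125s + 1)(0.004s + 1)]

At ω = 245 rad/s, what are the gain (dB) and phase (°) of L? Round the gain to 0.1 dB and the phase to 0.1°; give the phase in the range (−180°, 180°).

At ω = 245 rad/s:
zero (1 + j245·0.025) = 1 + j6.125 → |·| ≈ 6.2061, ∠ ≈ 80.73°
zero (1 + j245·0.001) = 1 + j0.245 → |·| ≈ 1.0296, ∠ ≈ 13.77°
pole (1 + j245·0.125) = 1 + j30.625 → |·| ≈ 30.641, ∠ ≈ 88.13°
pole (1 + j245·0.004) = 1 + j0.98 → |·| ≈ 1.4001, ∠ ≈ 44.42°
|L| = 200 · 6.2061 · 1.0296 / (30.641 · 1.4001) ≈ 29.789
Gain = 20 log₁₀(29.789) ≈ 29.48 dB
∠L = (80.73° + 13.77°) − (88.13° + 44.42°) = -38.05°

29.5 dB, -38.1°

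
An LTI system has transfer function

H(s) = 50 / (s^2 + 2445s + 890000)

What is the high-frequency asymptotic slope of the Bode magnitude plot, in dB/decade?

-40 dB/decade

Each pole contributes −20 dB/decade at high frequency; each zero contributes +20 dB/decade.
Net: 0 zero(s) − 2 pole(s) → -40 dB/decade.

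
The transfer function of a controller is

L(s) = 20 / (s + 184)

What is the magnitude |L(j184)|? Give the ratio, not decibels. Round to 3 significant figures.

Substitute s = j184:
Numerator: 20 = 20 + j0
Denominator: (j184) + 184 = 184 + j184
|N| = √(20² + 0²) ≈ 20, ∠N ≈ 0.00°
|D| = √(184² + 184²) ≈ 260.22, ∠D ≈ 45.00°
|L| = 20 / 260.22 ≈ 0.076858

0.0769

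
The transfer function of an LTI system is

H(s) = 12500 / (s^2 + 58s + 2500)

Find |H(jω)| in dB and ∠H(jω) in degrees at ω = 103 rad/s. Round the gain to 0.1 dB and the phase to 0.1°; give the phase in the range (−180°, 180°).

At s = jω = j103:
quadratic: (j103)² + 58·j103 + 2500 = -8109 + j5974 → |·| ≈ 10072, ∠ ≈ 143.62°
|H| = 12500 / 10072 ≈ 1.2411
Gain = 20 log₁₀(1.2411) ≈ 1.88 dB
∠H = 0.00° − 143.62° = -143.62°

1.9 dB, -143.6°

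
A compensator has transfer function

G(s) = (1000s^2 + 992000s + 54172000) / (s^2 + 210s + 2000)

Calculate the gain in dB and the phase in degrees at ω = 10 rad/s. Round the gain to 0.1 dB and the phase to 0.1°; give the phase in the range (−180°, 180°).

Substitute s = j10:
Numerator: 1000(j10)^2 + 992000(j10) + 54172000 = 54072000 + j9920000
Denominator: (j10)^2 + 210(j10) + 2000 = 1900 + j2100
|N| = √(54072000² + 9920000²) ≈ 5.4974e+07, ∠N ≈ 10.40°
|D| = √(1900² + 2100²) ≈ 2832, ∠D ≈ 47.86°
|G| = 5.4974e+07 / 2832 ≈ 19412
Gain = 20 log₁₀(19412) ≈ 85.76 dB
∠G = 10.40° − 47.86° = -37.46°

85.8 dB, -37.5°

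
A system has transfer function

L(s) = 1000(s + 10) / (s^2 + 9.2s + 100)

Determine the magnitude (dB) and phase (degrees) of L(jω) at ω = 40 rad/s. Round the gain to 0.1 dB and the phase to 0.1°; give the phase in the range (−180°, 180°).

At s = jω = j40:
zero (s+10): 10 + j40 → |·| = √(10²+40²) = √1700 ≈ 41.231, ∠ = arctan(40/10) ≈ 75.96°
quadratic: (j40)² + 9.2·j40 + 100 = -1500 + j368 → |·| ≈ 1544.5, ∠ ≈ 166.22°
|L| = 1000 · 41.231 / 1544.5 ≈ 26.695
Gain = 20 log₁₀(26.695) ≈ 28.53 dB
∠L = 75.96° − 166.22° = -90.26°

28.5 dB, -90.3°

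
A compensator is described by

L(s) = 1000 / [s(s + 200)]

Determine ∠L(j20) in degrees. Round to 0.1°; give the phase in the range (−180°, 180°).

-95.7°

At s = jω = j20:
pole (s+200): 200 + j20 → |·| = √(200²+20²) = √40400 ≈ 201, ∠ = arctan(20/200) ≈ 5.71°
pole at origin: |s| = 20, ∠ = 90.00° (in denominator)
∠L = 0.00° − 95.71° = -95.71°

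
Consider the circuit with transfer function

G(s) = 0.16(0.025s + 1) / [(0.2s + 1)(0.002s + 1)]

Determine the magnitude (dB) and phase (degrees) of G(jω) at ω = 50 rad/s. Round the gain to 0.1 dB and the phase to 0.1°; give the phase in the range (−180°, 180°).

At ω = 50 rad/s:
zero (1 + j50·0.025) = 1 + j1.25 → |·| ≈ 1.6008, ∠ ≈ 51.34°
pole (1 + j50·0.2) = 1 + j10 → |·| ≈ 10.05, ∠ ≈ 84.29°
pole (1 + j50·0.002) = 1 + j0.1 → |·| ≈ 1.005, ∠ ≈ 5.71°
|G| = 0.16 · 1.6008 / (10.05 · 1.005) ≈ 0.025359
Gain = 20 log₁₀(0.025359) ≈ -31.92 dB
∠G = (51.34°) − (84.29° + 5.71°) = -38.66°

-31.9 dB, -38.7°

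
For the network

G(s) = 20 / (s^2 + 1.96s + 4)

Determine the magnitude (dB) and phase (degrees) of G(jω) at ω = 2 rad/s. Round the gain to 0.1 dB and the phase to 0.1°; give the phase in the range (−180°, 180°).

At s = jω = j2:
quadratic: (j2)² + 1.96·j2 + 4 = 0 + j3.92 → |·| ≈ 3.92, ∠ ≈ 90.00°
|G| = 20 / 3.92 ≈ 5.102
Gain = 20 log₁₀(5.102) ≈ 14.15 dB
∠G = 0.00° − 90.00° = -90.00°

14.2 dB, -90.0°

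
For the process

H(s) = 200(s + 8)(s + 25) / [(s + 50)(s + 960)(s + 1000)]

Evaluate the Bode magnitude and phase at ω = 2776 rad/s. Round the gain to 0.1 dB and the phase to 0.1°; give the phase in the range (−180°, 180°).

At s = jω = j2776:
zero (s+8): 8 + j2776 → |·| = √(8²+2776²) = √7706240 ≈ 2776, ∠ = arctan(2776/8) ≈ 89.83°
zero (s+25): 25 + j2776 → |·| = √(25²+2776²) = √7706801 ≈ 2776.1, ∠ = arctan(2776/25) ≈ 89.48°
pole (s+50): 50 + j2776 → |·| = √(50²+2776²) = √7708676 ≈ 2776.5, ∠ = arctan(2776/50) ≈ 88.97°
pole (s+960): 960 + j2776 → |·| = √(960²+2776²) = √8627776 ≈ 2937.3, ∠ = arctan(2776/960) ≈ 70.92°
pole (s+1000): 1000 + j2776 → |·| = √(1000²+2776²) = √8706176 ≈ 2950.6, ∠ = arctan(2776/1000) ≈ 70.19°
|H| = 200 · 7.7065e+06 / 2.4063e+10 ≈ 0.064053
Gain = 20 log₁₀(0.064053) ≈ -23.87 dB
∠H = 179.31° − 230.08° = -50.77°

-23.9 dB, -50.8°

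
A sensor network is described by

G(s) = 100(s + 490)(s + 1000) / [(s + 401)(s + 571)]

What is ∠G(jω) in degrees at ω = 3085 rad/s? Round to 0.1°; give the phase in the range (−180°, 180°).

-9.1°

At s = jω = j3085:
zero (s+490): 490 + j3085 → |·| = √(490²+3085²) = √9757325 ≈ 3123.7, ∠ = arctan(3085/490) ≈ 80.97°
zero (s+1000): 1000 + j3085 → |·| = √(1000²+3085²) = √10517225 ≈ 3243, ∠ = arctan(3085/1000) ≈ 72.04°
pole (s+401): 401 + j3085 → |·| = √(401²+3085²) = √9678026 ≈ 3111, ∠ = arctan(3085/401) ≈ 82.59°
pole (s+571): 571 + j3085 → |·| = √(571²+3085²) = √9843266 ≈ 3137.4, ∠ = arctan(3085/571) ≈ 79.51°
∠G = 153.01° − 162.10° = -9.09°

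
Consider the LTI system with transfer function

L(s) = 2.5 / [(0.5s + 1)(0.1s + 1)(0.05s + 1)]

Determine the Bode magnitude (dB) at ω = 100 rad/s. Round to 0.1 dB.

At ω = 100 rad/s:
pole (1 + j100·0.5) = 1 + j50 → |·| ≈ 50.01, ∠ ≈ 88.85°
pole (1 + j100·0.1) = 1 + j10 → |·| ≈ 10.05, ∠ ≈ 84.29°
pole (1 + j100·0.05) = 1 + j5 → |·| ≈ 5.099, ∠ ≈ 78.69°
|L| = 2.5 · 1 / (50.01 · 10.05 · 5.099) ≈ 0.00097551
Gain = 20 log₁₀(0.00097551) ≈ -60.22 dB

-60.2 dB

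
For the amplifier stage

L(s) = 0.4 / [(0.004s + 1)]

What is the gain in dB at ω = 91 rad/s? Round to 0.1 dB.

At ω = 91 rad/s:
pole (1 + j91·0.004) = 1 + j0.364 → |·| ≈ 1.0642, ∠ ≈ 20.00°
|L| = 0.4 · 1 / (1.0642) ≈ 0.37587
Gain = 20 log₁₀(0.37587) ≈ -8.50 dB

-8.5 dB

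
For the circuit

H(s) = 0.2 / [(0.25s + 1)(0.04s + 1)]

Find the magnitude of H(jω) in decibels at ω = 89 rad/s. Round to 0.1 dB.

-52.3 dB

At ω = 89 rad/s:
pole (1 + j89·0.25) = 1 + j22.25 → |·| ≈ 22.272, ∠ ≈ 87.43°
pole (1 + j89·0.04) = 1 + j3.56 → |·| ≈ 3.6978, ∠ ≈ 74.31°
|H| = 0.2 · 1 / (22.272 · 3.6978) ≈ 0.0024284
Gain = 20 log₁₀(0.0024284) ≈ -52.29 dB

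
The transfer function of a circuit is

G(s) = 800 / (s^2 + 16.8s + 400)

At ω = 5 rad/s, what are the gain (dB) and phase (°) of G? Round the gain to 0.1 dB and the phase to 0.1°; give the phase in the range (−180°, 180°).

At s = jω = j5:
quadratic: (j5)² + 16.8·j5 + 400 = 375 + j84 → |·| ≈ 384.29, ∠ ≈ 12.63°
|G| = 800 / 384.29 ≈ 2.0818
Gain = 20 log₁₀(2.0818) ≈ 6.37 dB
∠G = 0.00° − 12.63° = -12.63°

6.4 dB, -12.6°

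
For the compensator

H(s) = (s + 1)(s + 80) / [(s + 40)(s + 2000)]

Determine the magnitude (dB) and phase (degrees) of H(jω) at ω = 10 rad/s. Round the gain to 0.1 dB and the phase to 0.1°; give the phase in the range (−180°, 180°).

-40.2 dB, 77.1°

At s = jω = j10:
zero (s+1): 1 + j10 → |·| = √(1²+10²) = √101 ≈ 10.05, ∠ = arctan(10/1) ≈ 84.29°
zero (s+80): 80 + j10 → |·| = √(80²+10²) = √6500 ≈ 80.623, ∠ = arctan(10/80) ≈ 7.13°
pole (s+40): 40 + j10 → |·| = √(40²+10²) = √1700 ≈ 41.231, ∠ = arctan(10/40) ≈ 14.04°
pole (s+2000): 2000 + j10 → |·| = √(2000²+10²) = √4000100 ≈ 2000, ∠ = arctan(10/2000) ≈ 0.29°
|H| = 1 · 810.26 / 82462 ≈ 0.0098259
Gain = 20 log₁₀(0.0098259) ≈ -40.15 dB
∠H = 91.42° − 14.33° = 77.09°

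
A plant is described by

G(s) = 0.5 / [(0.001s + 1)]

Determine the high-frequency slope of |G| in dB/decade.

-20 dB/decade

Each pole contributes −20 dB/decade at high frequency; each zero contributes +20 dB/decade.
Net: 0 zero(s) − 1 pole(s) → -20 dB/decade.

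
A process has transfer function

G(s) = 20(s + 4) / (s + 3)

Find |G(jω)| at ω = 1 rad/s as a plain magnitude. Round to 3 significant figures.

26.1

At s = jω = j1:
zero (s+4): 4 + j1 → |·| = √(4²+1²) = √17 ≈ 4.1231, ∠ = arctan(1/4) ≈ 14.04°
pole (s+3): 3 + j1 → |·| = √(3²+1²) = √10 ≈ 3.1623, ∠ = arctan(1/3) ≈ 18.43°
|G| = 20 · 4.1231 / 3.1623 ≈ 26.077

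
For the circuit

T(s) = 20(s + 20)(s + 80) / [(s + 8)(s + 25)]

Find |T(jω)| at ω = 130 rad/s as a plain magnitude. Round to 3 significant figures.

23.3

At s = jω = j130:
zero (s+20): 20 + j130 → |·| = √(20²+130²) = √17300 ≈ 131.53, ∠ = arctan(130/20) ≈ 81.25°
zero (s+80): 80 + j130 → |·| = √(80²+130²) = √23300 ≈ 152.64, ∠ = arctan(130/80) ≈ 58.39°
pole (s+8): 8 + j130 → |·| = √(8²+130²) = √16964 ≈ 130.25, ∠ = arctan(130/8) ≈ 86.48°
pole (s+25): 25 + j130 → |·| = √(25²+130²) = √17525 ≈ 132.38, ∠ = arctan(130/25) ≈ 79.11°
|T| = 20 · 20077 / 17242 ≈ 23.288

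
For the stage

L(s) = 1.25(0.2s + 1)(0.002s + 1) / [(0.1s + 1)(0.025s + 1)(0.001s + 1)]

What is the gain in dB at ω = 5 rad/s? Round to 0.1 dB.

At ω = 5 rad/s:
zero (1 + j5·0.2) = 1 + j1 → |·| ≈ 1.4142, ∠ ≈ 45.00°
zero (1 + j5·0.002) = 1 + j0.01 → |·| ≈ 1, ∠ ≈ 0.57°
pole (1 + j5·0.1) = 1 + j0.5 → |·| ≈ 1.118, ∠ ≈ 26.57°
pole (1 + j5·0.025) = 1 + j0.125 → |·| ≈ 1.0078, ∠ ≈ 7.13°
pole (1 + j5·0.001) = 1 + j0.005 → |·| ≈ 1, ∠ ≈ 0.29°
|L| = 1.25 · 1.4142 · 1 / (1.118 · 1.0078 · 1) ≈ 1.5689
Gain = 20 log₁₀(1.5689) ≈ 3.91 dB

3.9 dB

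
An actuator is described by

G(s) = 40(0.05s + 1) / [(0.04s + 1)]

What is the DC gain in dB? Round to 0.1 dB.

32.0 dB

G(0) = 40 · 1 / 1 = 40
20 log₁₀(40) ≈ 32.04 dB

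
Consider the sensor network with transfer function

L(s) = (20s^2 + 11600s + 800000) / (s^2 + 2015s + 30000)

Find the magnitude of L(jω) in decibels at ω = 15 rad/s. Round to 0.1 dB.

Substitute s = j15:
Numerator: 20(j15)^2 + 11600(j15) + 800000 = 795500 + j174000
Denominator: (j15)^2 + 2015(j15) + 30000 = 29775 + j30225
|N| = √(795500² + 174000²) ≈ 8.1431e+05, ∠N ≈ 12.34°
|D| = √(29775² + 30225²) ≈ 42428, ∠D ≈ 45.43°
|L| = 8.1431e+05 / 42428 ≈ 19.193
Gain = 20 log₁₀(19.193) ≈ 25.66 dB

25.7 dB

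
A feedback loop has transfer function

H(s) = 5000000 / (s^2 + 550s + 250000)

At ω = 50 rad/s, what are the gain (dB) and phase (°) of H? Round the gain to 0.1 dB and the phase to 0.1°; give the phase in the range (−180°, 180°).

At s = jω = j50:
quadratic: (j50)² + 550·j50 + 250000 = 247500 + j27500 → |·| ≈ 2.4902e+05, ∠ ≈ 6.34°
|H| = 5000000 / 2.4902e+05 ≈ 20.079
Gain = 20 log₁₀(20.079) ≈ 26.05 dB
∠H = 0.00° − 6.34° = -6.34°

26.1 dB, -6.3°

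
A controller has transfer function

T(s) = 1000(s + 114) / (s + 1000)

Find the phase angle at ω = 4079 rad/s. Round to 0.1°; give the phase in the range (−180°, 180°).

12.2°

At s = jω = j4079:
zero (s+114): 114 + j4079 → |·| = √(114²+4079²) = √16651237 ≈ 4080.6, ∠ = arctan(4079/114) ≈ 88.40°
pole (s+1000): 1000 + j4079 → |·| = √(1000²+4079²) = √17638241 ≈ 4199.8, ∠ = arctan(4079/1000) ≈ 76.23°
∠T = 88.40° − 76.23° = 12.17°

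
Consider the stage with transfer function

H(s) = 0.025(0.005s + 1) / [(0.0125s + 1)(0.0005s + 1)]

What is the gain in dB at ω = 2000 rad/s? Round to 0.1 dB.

At ω = 2000 rad/s:
zero (1 + j2000·0.005) = 1 + j10 → |·| ≈ 10.05, ∠ ≈ 84.29°
pole (1 + j2000·0.0125) = 1 + j25 → |·| ≈ 25.02, ∠ ≈ 87.71°
pole (1 + j2000·0.0005) = 1 + j1 → |·| ≈ 1.4142, ∠ ≈ 45.00°
|H| = 0.025 · 10.05 / (25.02 · 1.4142) ≈ 0.0071008
Gain = 20 log₁₀(0.0071008) ≈ -42.97 dB

-43.0 dB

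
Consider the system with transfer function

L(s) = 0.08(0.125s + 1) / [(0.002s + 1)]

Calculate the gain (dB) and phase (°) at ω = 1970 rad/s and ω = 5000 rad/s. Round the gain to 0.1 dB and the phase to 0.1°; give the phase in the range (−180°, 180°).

ω = 1970: 13.7 dB, 14.0°; ω = 5000: 13.9 dB, 5.6°

At ω = 1970 rad/s:
zero (1 + j1970·0.125) = 1 + j246.25 → |·| ≈ 246.25, ∠ ≈ 89.77°
pole (1 + j1970·0.002) = 1 + j3.94 → |·| ≈ 4.0649, ∠ ≈ 75.76°
|L| = 0.08 · 246.25 / (4.0649) ≈ 4.8464
Gain = 20 log₁₀(4.8464) ≈ 13.71 dB
∠L = (89.77°) − (75.76°) = 14.01°

At ω = 5000 rad/s:
zero (1 + j5000·0.125) = 1 + j625 → |·| ≈ 625, ∠ ≈ 89.91°
pole (1 + j5000·0.002) = 1 + j10 → |·| ≈ 10.05, ∠ ≈ 84.29°
|L| = 0.08 · 625 / (10.05) ≈ 4.9751
Gain = 20 log₁₀(4.9751) ≈ 13.94 dB
∠L = (89.91°) − (84.29°) = 5.62°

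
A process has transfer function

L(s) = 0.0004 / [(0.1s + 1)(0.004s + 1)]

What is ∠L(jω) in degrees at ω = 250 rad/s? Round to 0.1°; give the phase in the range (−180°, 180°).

At ω = 250 rad/s:
pole (1 + j250·0.1) = 1 + j25 → |·| ≈ 25.02, ∠ ≈ 87.71°
pole (1 + j250·0.004) = 1 + j1 → |·| ≈ 1.4142, ∠ ≈ 45.00°
∠L = (0°) − (87.71° + 45.00°) = -132.71°

-132.7°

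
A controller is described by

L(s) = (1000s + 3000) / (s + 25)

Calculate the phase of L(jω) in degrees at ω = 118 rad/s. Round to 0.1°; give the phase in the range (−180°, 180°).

10.5°

Substitute s = j118:
Numerator: 1000(j118) + 3000 = 3000 + j118000
Denominator: (j118) + 25 = 25 + j118
|N| = √(3000² + 118000²) ≈ 1.1804e+05, ∠N ≈ 88.54°
|D| = √(25² + 118²) ≈ 120.62, ∠D ≈ 78.04°
∠L = 88.54° − 78.04° = 10.50°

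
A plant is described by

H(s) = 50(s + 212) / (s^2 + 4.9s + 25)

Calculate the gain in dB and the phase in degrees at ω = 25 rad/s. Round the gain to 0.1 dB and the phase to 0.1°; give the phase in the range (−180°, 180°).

24.8 dB, -161.7°

At s = jω = j25:
zero (s+212): 212 + j25 → |·| = √(212²+25²) = √45569 ≈ 213.47, ∠ = arctan(25/212) ≈ 6.73°
quadratic: (j25)² + 4.9·j25 + 25 = -600 + j122.5 → |·| ≈ 612.38, ∠ ≈ 168.46°
|H| = 50 · 213.47 / 612.38 ≈ 17.43
Gain = 20 log₁₀(17.43) ≈ 24.83 dB
∠H = 6.73° − 168.46° = -161.73°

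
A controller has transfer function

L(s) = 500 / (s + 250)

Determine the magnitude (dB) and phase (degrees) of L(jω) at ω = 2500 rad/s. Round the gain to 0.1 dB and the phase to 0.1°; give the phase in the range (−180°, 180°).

At s = jω = j2500:
pole (s+250): 250 + j2500 → |·| = √(250²+2500²) = √6312500 ≈ 2512.5, ∠ = arctan(2500/250) ≈ 84.29°
|L| = 500 / 2512.5 ≈ 0.199
Gain = 20 log₁₀(0.199) ≈ -14.02 dB
∠L = 0.00° − 84.29° = -84.29°

-14.0 dB, -84.3°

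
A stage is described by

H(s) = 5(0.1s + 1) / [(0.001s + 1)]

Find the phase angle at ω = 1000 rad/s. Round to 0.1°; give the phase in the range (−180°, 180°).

44.4°

At ω = 1000 rad/s:
zero (1 + j1000·0.1) = 1 + j100 → |·| ≈ 100, ∠ ≈ 89.43°
pole (1 + j1000·0.001) = 1 + j1 → |·| ≈ 1.4142, ∠ ≈ 45.00°
∠H = (89.43°) − (45.00°) = 44.43°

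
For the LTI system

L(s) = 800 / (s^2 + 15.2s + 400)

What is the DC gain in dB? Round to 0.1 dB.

L(0) = 800 / 400 = 2
20 log₁₀(2) ≈ 6.02 dB

6.0 dB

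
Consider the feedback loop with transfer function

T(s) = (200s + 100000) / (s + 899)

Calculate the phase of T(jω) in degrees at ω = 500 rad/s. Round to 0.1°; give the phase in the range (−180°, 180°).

Substitute s = j500:
Numerator: 200(j500) + 100000 = 100000 + j100000
Denominator: (j500) + 899 = 899 + j500
|N| = √(100000² + 100000²) ≈ 1.4142e+05, ∠N ≈ 45.00°
|D| = √(899² + 500²) ≈ 1028.7, ∠D ≈ 29.08°
∠T = 45.00° − 29.08° = 15.92°

15.9°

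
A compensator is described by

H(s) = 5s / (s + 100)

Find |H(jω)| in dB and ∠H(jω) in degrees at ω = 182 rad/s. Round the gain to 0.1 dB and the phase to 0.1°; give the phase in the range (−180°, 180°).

12.8 dB, 28.8°

At s = jω = j182:
zero at origin: s = j182 → |·| = 182, ∠ = 90.00°
pole (s+100): 100 + j182 → |·| = √(100²+182²) = √43124 ≈ 207.66, ∠ = arctan(182/100) ≈ 61.21°
|H| = 5 · 182 / 207.66 ≈ 4.3822
Gain = 20 log₁₀(4.3822) ≈ 12.83 dB
∠H = 90.00° − 61.21° = 28.79°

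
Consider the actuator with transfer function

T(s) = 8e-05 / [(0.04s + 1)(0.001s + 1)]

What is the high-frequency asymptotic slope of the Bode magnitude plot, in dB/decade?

-40 dB/decade

Each pole contributes −20 dB/decade at high frequency; each zero contributes +20 dB/decade.
Net: 0 zero(s) − 2 pole(s) → -40 dB/decade.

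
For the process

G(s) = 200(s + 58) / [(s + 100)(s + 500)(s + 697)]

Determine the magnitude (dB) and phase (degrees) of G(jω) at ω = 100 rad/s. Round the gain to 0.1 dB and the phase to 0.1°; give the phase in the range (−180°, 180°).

-66.8 dB, -4.6°

At s = jω = j100:
zero (s+58): 58 + j100 → |·| = √(58²+100²) = √13364 ≈ 115.6, ∠ = arctan(100/58) ≈ 59.89°
pole (s+100): 100 + j100 → |·| = √(100²+100²) = √20000 ≈ 141.42, ∠ = arctan(100/100) ≈ 45.00°
pole (s+500): 500 + j100 → |·| = √(500²+100²) = √260000 ≈ 509.9, ∠ = arctan(100/500) ≈ 11.31°
pole (s+697): 697 + j100 → |·| = √(697²+100²) = √495809 ≈ 704.14, ∠ = arctan(100/697) ≈ 8.16°
|G| = 200 · 115.6 / 5.0776e+07 ≈ 0.00045533
Gain = 20 log₁₀(0.00045533) ≈ -66.83 dB
∠G = 59.89° − 64.47° = -4.58°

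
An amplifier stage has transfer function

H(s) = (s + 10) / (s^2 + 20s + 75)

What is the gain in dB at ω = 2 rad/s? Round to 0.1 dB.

Substitute s = j2:
Numerator: (j2) + 10 = 10 + j2
Denominator: (j2)^2 + 20(j2) + 75 = 71 + j40
|N| = √(10² + 2²) ≈ 10.198, ∠N ≈ 11.31°
|D| = √(71² + 40²) ≈ 81.492, ∠D ≈ 29.40°
|H| = 10.198 / 81.492 ≈ 0.12514
Gain = 20 log₁₀(0.12514) ≈ -18.05 dB

-18.1 dB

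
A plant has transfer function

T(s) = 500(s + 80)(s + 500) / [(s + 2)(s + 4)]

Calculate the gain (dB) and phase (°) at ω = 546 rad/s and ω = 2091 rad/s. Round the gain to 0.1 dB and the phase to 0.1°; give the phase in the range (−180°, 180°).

At s = jω = j546:
zero (s+80): 80 + j546 → |·| = √(80²+546²) = √304516 ≈ 551.83, ∠ = arctan(546/80) ≈ 81.66°
zero (s+500): 500 + j546 → |·| = √(500²+546²) = √548116 ≈ 740.35, ∠ = arctan(546/500) ≈ 47.52°
pole (s+2): 2 + j546 → |·| = √(2²+546²) = √298120 ≈ 546, ∠ = arctan(546/2) ≈ 89.79°
pole (s+4): 4 + j546 → |·| = √(4²+546²) = √298132 ≈ 546.01, ∠ = arctan(546/4) ≈ 89.58°
|T| = 500 · 4.0855e+05 / 2.9812e+05 ≈ 685.21
Gain = 20 log₁₀(685.21) ≈ 56.72 dB
∠T = 129.18° − 179.37° = -50.19°

At s = jω = j2091:
zero (s+80): 80 + j2091 → |·| = √(80²+2091²) = √4378681 ≈ 2092.5, ∠ = arctan(2091/80) ≈ 87.81°
zero (s+500): 500 + j2091 → |·| = √(500²+2091²) = √4622281 ≈ 2149.9, ∠ = arctan(2091/500) ≈ 76.55°
pole (s+2): 2 + j2091 → |·| = √(2²+2091²) = √4372285 ≈ 2091, ∠ = arctan(2091/2) ≈ 89.95°
pole (s+4): 4 + j2091 → |·| = √(4²+2091²) = √4372297 ≈ 2091, ∠ = arctan(2091/4) ≈ 89.89°
|T| = 500 · 4.4987e+06 / 4.3723e+06 ≈ 514.45
Gain = 20 log₁₀(514.45) ≈ 54.23 dB
∠T = 164.36° − 179.84° = -15.48°

ω = 546: 56.7 dB, -50.2°; ω = 2091: 54.2 dB, -15.5°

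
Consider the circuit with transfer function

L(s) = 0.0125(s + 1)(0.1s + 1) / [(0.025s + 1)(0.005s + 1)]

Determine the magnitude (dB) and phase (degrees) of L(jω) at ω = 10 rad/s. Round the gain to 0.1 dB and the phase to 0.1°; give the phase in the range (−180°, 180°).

At ω = 10 rad/s:
zero (1 + j10·1) = 1 + j10 → |·| ≈ 10.05, ∠ ≈ 84.29°
zero (1 + j10·0.1) = 1 + j1 → |·| ≈ 1.4142, ∠ ≈ 45.00°
pole (1 + j10·0.025) = 1 + j0.25 → |·| ≈ 1.0308, ∠ ≈ 14.04°
pole (1 + j10·0.005) = 1 + j0.05 → |·| ≈ 1.0012, ∠ ≈ 2.86°
|L| = 0.0125 · 10.05 · 1.4142 / (1.0308 · 1.0012) ≈ 0.17214
Gain = 20 log₁₀(0.17214) ≈ -15.28 dB
∠L = (84.29° + 45.00°) − (14.04° + 2.86°) = 112.39°

-15.3 dB, 112.4°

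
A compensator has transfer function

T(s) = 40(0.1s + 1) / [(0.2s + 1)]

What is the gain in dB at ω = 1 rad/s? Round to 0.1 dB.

31.9 dB

At ω = 1 rad/s:
zero (1 + j1·0.1) = 1 + j0.1 → |·| ≈ 1.005, ∠ ≈ 5.71°
pole (1 + j1·0.2) = 1 + j0.2 → |·| ≈ 1.0198, ∠ ≈ 11.31°
|T| = 40 · 1.005 / (1.0198) ≈ 39.419
Gain = 20 log₁₀(39.419) ≈ 31.91 dB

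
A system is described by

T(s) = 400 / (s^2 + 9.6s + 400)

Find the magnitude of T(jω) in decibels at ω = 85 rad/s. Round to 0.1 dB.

At s = jω = j85:
quadratic: (j85)² + 9.6·j85 + 400 = -6825 + j816 → |·| ≈ 6873.6, ∠ ≈ 173.18°
|T| = 400 / 6873.6 ≈ 0.058194
Gain = 20 log₁₀(0.058194) ≈ -24.70 dB

-24.7 dB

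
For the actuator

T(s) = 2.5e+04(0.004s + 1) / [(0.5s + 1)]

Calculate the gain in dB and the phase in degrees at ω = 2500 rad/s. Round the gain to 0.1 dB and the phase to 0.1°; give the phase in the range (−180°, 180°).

At ω = 2500 rad/s:
zero (1 + j2500·0.004) = 1 + j10 → |·| ≈ 10.05, ∠ ≈ 84.29°
pole (1 + j2500·0.5) = 1 + j1250 → |·| ≈ 1250, ∠ ≈ 89.95°
|T| = 2.5e+04 · 10.05 / (1250) ≈ 201
Gain = 20 log₁₀(201) ≈ 46.06 dB
∠T = (84.29°) − (89.95°) = -5.66°

46.1 dB, -5.7°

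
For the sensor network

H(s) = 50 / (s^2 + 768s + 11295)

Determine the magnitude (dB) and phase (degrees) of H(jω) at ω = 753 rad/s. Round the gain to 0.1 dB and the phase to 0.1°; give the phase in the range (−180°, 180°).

-84.1 dB, -133.9°

Substitute s = j753:
Numerator: 50 = 50 + j0
Denominator: (j753)^2 + 768(j753) + 11295 = -555714 + j578304
|N| = √(50² + 0²) ≈ 50, ∠N ≈ 0.00°
|D| = √(555714² + 578304²) ≈ 8.0203e+05, ∠D ≈ 133.86°
|H| = 50 / 8.0203e+05 ≈ 6.2342e-05
Gain = 20 log₁₀(6.2342e-05) ≈ -84.10 dB
∠H = 0.00° − 133.86° = -133.86°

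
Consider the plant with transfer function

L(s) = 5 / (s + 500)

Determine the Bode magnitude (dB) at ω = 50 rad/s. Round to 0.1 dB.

-40.0 dB

Substitute s = j50:
Numerator: 5 = 5 + j0
Denominator: (j50) + 500 = 500 + j50
|N| = √(5² + 0²) ≈ 5, ∠N ≈ 0.00°
|D| = √(500² + 50²) ≈ 502.49, ∠D ≈ 5.71°
|L| = 5 / 502.49 ≈ 0.0099504
Gain = 20 log₁₀(0.0099504) ≈ -40.04 dB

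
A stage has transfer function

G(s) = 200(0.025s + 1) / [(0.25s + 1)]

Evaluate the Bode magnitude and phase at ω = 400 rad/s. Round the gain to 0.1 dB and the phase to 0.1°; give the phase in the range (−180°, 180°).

At ω = 400 rad/s:
zero (1 + j400·0.025) = 1 + j10 → |·| ≈ 10.05, ∠ ≈ 84.29°
pole (1 + j400·0.25) = 1 + j100 → |·| ≈ 100, ∠ ≈ 89.43°
|G| = 200 · 10.05 / (100) ≈ 20.1
Gain = 20 log₁₀(20.1) ≈ 26.06 dB
∠G = (84.29°) − (89.43°) = -5.14°

26.1 dB, -5.1°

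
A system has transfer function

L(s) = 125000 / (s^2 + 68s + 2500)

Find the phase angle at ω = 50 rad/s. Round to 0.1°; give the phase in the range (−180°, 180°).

-90.0°

At s = jω = j50:
quadratic: (j50)² + 68·j50 + 2500 = 0 + j3400 → |·| ≈ 3400, ∠ ≈ 90.00°
∠L = 0.00° − 90.00° = -90.00°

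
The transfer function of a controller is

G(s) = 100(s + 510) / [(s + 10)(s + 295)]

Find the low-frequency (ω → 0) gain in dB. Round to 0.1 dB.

G(0) = 100·510 / (10·295) ≈ 17.288
20 log₁₀(17.288) ≈ 24.75 dB

24.8 dB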